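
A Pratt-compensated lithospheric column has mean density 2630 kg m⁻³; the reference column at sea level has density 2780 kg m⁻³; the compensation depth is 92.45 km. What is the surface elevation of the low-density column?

5.27 km

ρ_ref D = ρ (D + h) → h = D (ρ_ref − ρ)/ρ.
h = 92.45 km × (2780 − 2630)/2630 = 5.27 km.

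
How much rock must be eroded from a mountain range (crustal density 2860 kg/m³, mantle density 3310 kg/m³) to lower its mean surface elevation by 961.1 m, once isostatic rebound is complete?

Net drop Δ = e − u = e − e ρ_c/ρ_m = e (ρ_m − ρ_c)/ρ_m.
e = Δ ρ_m/(ρ_m − ρ_c) = 961.1 m × 3310/450 = 7070 m.

7070 m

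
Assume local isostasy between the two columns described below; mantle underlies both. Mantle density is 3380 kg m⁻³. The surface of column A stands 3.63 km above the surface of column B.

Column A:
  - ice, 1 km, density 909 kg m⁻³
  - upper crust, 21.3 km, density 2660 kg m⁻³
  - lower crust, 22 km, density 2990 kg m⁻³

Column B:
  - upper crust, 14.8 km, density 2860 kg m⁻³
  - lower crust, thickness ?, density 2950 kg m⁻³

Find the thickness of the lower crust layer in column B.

14.9 km

Take the compensation level at the base of the deeper column (depth z_c below the surface of column A) and equate Σ ρ_i t_i down to z_c; mantle fills any gap and the z_c terms cancel.
Column A: 1×909 + 21.3×2660 + 22×2990 + (z_c − 44.3)×3380
Column B: 3.63×0 + 14.8×2860 + x×2950 + (z_c − 3.63 − 14.8 − x)×3380
The z_c×3380 term appears on both sides and cancels. Collect the known terms of each column as K = Σ(ρt)_known − 3380 × (depth of known layers): K_A = 123347 − 3380×44.3 = −26387; K_B = 42328 − 3380×(3.63 + 14.8) = −19965.4.
Balance: K_A = K_B − x×(3380 − 2950), so x = (K_B − K_A)/(3380 − 2950) = 6421.6/430 = 14.9 km.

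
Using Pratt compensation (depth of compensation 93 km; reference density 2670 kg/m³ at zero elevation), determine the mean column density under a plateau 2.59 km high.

2600 kg/m³

Pratt balance: ρ_ref D = ρ (D + h).
ρ = ρ_ref D/(D + h) = 2670 × 93 km/(93 km + 2.59 km) = 2600 kg/m³.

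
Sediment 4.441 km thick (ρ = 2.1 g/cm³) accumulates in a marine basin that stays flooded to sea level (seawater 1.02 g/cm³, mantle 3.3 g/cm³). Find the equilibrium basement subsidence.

2.1 km

Submarine loading: the sediment displaces seawater, and the subsidence is in turn flooded, so s (ρ_m − ρ_w) = t (ρ_sed − ρ_w).
s = 4.441 km × (2.1 − 1.02) / (3.3 − 1.02) = 2.1 km.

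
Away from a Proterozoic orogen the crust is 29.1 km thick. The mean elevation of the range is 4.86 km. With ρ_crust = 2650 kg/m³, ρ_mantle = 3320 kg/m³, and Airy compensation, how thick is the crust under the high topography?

53.2 km

Root depth r = h ρ_c / (ρ_m − ρ_c) = 4.86 km × 2650 / 670 = 19.22 km.
Total thickness = T + h + r = 29.1 km + 4.86 km + 19.22 km = 53.2 km.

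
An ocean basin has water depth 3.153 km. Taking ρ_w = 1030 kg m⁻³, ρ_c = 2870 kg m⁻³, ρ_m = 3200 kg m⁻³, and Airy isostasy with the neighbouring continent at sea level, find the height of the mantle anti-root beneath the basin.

For local isostatic compensation: replacing crust with seawater at the top is compensated by replacing crust with mantle at the base: d (ρ_c − ρ_w) = a (ρ_m − ρ_c).
a = d (ρ_c − ρ_w)/(ρ_m − ρ_c) = 3.153 km × 1840/330 = 17.6 km.

17.6 km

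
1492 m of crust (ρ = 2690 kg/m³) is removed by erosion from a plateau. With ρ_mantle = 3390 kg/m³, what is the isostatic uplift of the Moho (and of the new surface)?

Unloading: uplift u = e ρ_c/ρ_m = 1492 m × 2690/3390 = 1180 m.

1180 m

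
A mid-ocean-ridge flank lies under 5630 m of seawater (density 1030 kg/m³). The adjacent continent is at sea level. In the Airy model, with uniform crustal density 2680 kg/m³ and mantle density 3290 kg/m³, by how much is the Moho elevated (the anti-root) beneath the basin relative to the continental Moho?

15200 m

Balancing pressure at the compensation depth: replacing crust with seawater at the top is compensated by replacing crust with mantle at the base: d (ρ_c − ρ_w) = a (ρ_m − ρ_c).
a = d (ρ_c − ρ_w)/(ρ_m − ρ_c) = 5630 m × 1650/610 = 15200 m.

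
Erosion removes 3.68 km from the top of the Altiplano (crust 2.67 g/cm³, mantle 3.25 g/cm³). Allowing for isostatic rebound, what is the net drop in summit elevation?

Rebound u = e ρ_c/ρ_m = 3.68 km × 2.67/3.25 = 3.023 km.
Net surface drop = e − u = 3.68 km − 3.023 km = e (ρ_m − ρ_c)/ρ_m = 0.657 km.

0.657 km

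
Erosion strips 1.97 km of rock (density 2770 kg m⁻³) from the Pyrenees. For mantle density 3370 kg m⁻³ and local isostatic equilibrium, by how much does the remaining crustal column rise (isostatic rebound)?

Unloading: uplift u = e ρ_c/ρ_m = 1.97 km × 2770/3370 = 1.62 km.

1.62 km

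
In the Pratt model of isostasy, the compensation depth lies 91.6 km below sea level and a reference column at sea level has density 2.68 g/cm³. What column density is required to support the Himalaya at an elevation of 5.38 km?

2.53 g/cm³

Pratt balance: ρ_ref D = ρ (D + h).
ρ = ρ_ref D/(D + h) = 2.68 × 91.6 km/(91.6 km + 5.38 km) = 2.53 g/cm³.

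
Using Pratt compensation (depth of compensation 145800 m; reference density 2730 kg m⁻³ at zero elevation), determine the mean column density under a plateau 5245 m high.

2640 kg m⁻³

Pratt balance: ρ_ref D = ρ (D + h).
ρ = ρ_ref D/(D + h) = 2730 × 145800 m/(145800 m + 5245 m) = 2640 kg m⁻³.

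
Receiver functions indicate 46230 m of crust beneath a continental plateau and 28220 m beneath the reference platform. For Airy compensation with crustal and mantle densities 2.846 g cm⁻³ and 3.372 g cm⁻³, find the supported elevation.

2810 m

Excess crust Δ = 46230 m − 28220 m = 18010 m, split between elevation h and root r with h + r = Δ.
Airy balance ρ_c h = (ρ_m − ρ_c) r gives r = h ρ_c/(ρ_m − ρ_c), so h (1 + ρ_c/(ρ_m − ρ_c)) = Δ, i.e. h = Δ (ρ_m − ρ_c)/ρ_m.
h = 18010 m × 0.526/3.372 = 2810 m.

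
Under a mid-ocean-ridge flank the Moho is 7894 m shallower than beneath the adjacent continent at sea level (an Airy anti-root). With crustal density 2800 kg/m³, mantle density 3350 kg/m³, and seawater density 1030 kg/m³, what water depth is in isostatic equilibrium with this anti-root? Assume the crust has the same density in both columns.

Replacing a thickness d of crust by seawater at the top must be balanced by replacing crust with mantle at the base: d (ρ_c − ρ_w) = a (ρ_m − ρ_c).
d = a (ρ_m − ρ_c)/(ρ_c − ρ_w) = 7894 m × 550/1770 = 2450 m.

2450 m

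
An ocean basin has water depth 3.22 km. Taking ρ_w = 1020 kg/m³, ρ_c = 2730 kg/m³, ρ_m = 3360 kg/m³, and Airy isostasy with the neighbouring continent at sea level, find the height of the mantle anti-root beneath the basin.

8.74 km

In Airy isostatic equilibrium: replacing crust with seawater at the top is compensated by replacing crust with mantle at the base: d (ρ_c − ρ_w) = a (ρ_m − ρ_c).
a = d (ρ_c − ρ_w)/(ρ_m − ρ_c) = 3.22 km × 1710/630 = 8.74 km.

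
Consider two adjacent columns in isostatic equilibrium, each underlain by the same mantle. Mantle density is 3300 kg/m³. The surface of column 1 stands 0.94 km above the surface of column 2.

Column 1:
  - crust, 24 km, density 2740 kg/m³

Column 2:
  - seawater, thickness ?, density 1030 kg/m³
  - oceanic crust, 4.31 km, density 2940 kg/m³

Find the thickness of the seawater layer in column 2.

Take the compensation level at the base of the deeper column (depth z_c below the surface of column 1) and equate Σ ρ_i t_i down to z_c; mantle fills any gap and the z_c terms cancel.
Column 1: 24×2740 + (z_c − 24)×3300
Column 2: 0.94×0 + x×1030 + 4.31×2940 + (z_c − 0.94 − 4.31 − x)×3300
The z_c×3300 term appears on both sides and cancels. Collect the known terms of each column as K = Σ(ρt)_known − 3300 × (depth of known layers): K_1 = 65760 − 3300×24 = −13440; K_2 = 12671.4 − 3300×(0.94 + 4.31) = −4653.6.
Balance: K_1 = K_2 − x×(3300 − 1030), so x = (K_2 − K_1)/(3300 − 1030) = 8786.4/2270 = 3.87 km.

3.87 km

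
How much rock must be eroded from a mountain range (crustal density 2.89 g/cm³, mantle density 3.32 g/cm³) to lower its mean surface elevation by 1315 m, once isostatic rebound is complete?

Net drop Δ = e − u = e − e ρ_c/ρ_m = e (ρ_m − ρ_c)/ρ_m.
e = Δ ρ_m/(ρ_m − ρ_c) = 1315 m × 3.32/0.43 = 10200 m.

10200 m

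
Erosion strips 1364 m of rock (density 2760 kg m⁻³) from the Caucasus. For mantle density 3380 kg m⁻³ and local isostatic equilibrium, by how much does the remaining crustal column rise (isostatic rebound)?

Unloading: uplift u = e ρ_c/ρ_m = 1364 m × 2760/3380 = 1110 m.

1110 m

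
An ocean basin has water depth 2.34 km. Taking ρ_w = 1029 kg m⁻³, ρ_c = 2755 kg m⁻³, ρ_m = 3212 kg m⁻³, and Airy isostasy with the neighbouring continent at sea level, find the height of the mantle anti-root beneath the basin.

Balancing pressure at the compensation depth: replacing crust with seawater at the top is compensated by replacing crust with mantle at the base: d (ρ_c − ρ_w) = a (ρ_m − ρ_c).
a = d (ρ_c − ρ_w)/(ρ_m − ρ_c) = 2.34 km × 1726/457 = 8.84 km.

8.84 km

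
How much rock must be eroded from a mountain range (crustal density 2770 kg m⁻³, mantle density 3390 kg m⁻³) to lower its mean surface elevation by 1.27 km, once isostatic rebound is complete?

6.94 km

Net drop Δ = e − u = e − e ρ_c/ρ_m = e (ρ_m − ρ_c)/ρ_m.
e = Δ ρ_m/(ρ_m − ρ_c) = 1.27 km × 3390/620 = 6.94 km.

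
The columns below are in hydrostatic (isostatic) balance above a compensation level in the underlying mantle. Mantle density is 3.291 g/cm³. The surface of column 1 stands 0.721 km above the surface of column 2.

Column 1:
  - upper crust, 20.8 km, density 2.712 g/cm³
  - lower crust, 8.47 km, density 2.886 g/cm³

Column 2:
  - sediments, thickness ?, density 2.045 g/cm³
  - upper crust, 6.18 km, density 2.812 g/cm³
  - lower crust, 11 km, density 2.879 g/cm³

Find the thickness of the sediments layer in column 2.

Take the compensation level at the base of the deeper column (depth z_c below the surface of column 1) and equate Σ ρ_i t_i down to z_c; mantle fills any gap and the z_c terms cancel.
Column 1: 20.8×2.712 + 8.47×2.886 + (z_c − 29.27)×3.291
Column 2: 0.721×0 + x×2.045 + 6.18×2.812 + 11×2.879 + (z_c − 0.721 − 17.18 − x)×3.291
The z_c×3.291 term appears on both sides and cancels. Collect the known terms of each column as K = Σ(ρt)_known − 3.291 × (depth of known layers): K_1 = 80.85402 − 3.291×29.27 = −15.47355; K_2 = 49.04716 − 3.291×(0.721 + 17.18) = −9.865031.
Balance: K_1 = K_2 − x×(3.291 − 2.045), so x = (K_2 − K_1)/(3.291 − 2.045) = 5.60852/1.246 = 4.5 km.

4.5 km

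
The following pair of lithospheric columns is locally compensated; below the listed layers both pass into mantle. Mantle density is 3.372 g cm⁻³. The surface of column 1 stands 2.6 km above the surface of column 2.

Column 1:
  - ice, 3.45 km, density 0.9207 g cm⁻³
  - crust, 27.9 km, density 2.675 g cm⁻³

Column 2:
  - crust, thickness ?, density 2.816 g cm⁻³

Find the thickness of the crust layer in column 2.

34.4 km

Take the compensation level at the base of the deeper column (depth z_c below the surface of column 1) and equate Σ ρ_i t_i down to z_c; mantle fills any gap and the z_c terms cancel.
Column 1: 3.45×0.9207 + 27.9×2.675 + (z_c − 31.35)×3.372
Column 2: 2.6×0 + x×2.816 + (z_c − 2.6 − 0 − x)×3.372
The z_c×3.372 term appears on both sides and cancels. Collect the known terms of each column as K = Σ(ρt)_known − 3.372 × (depth of known layers): K_1 = 77.808915 − 3.372×31.35 = −27.903285; K_2 = 0 − 3.372×(2.6 + 0) = −8.7672.
Balance: K_1 = K_2 − x×(3.372 − 2.816), so x = (K_2 − K_1)/(3.372 − 2.816) = 19.1361/0.556 = 34.4 km.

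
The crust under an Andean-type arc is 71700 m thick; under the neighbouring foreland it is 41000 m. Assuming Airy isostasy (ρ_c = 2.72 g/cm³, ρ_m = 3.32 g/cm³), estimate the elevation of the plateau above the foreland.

Excess crust Δ = 71700 m − 41000 m = 30700 m, split between elevation h and root r with h + r = Δ.
Airy balance ρ_c h = (ρ_m − ρ_c) r gives r = h ρ_c/(ρ_m − ρ_c), so h (1 + ρ_c/(ρ_m − ρ_c)) = Δ, i.e. h = Δ (ρ_m − ρ_c)/ρ_m.
h = 30700 m × 0.6/3.32 = 5550 m.

5550 m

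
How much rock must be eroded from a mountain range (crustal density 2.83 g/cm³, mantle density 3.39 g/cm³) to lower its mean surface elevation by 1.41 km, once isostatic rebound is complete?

8.54 km

Net drop Δ = e − u = e − e ρ_c/ρ_m = e (ρ_m − ρ_c)/ρ_m.
e = Δ ρ_m/(ρ_m − ρ_c) = 1.41 km × 3.39/0.56 = 8.54 km.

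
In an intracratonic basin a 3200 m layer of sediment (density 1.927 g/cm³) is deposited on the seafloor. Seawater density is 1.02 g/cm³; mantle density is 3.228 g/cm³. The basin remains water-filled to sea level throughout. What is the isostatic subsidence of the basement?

1310 m

Submarine loading: the sediment displaces seawater, and the subsidence is in turn flooded, so s (ρ_m − ρ_w) = t (ρ_sed − ρ_w).
s = 3200 m × (1.927 − 1.02) / (3.228 − 1.02) = 1310 m.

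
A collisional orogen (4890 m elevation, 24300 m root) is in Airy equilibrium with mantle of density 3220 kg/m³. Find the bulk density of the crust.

2680 kg/m³

ρ_c h = (ρ_m − ρ_c) r → ρ_c (h + r) = ρ_m r → ρ_c = ρ_m r / (h + r).
ρ_c = 3220 × 24300 m / (4890 m + 24300 m) = 2680 kg/m³.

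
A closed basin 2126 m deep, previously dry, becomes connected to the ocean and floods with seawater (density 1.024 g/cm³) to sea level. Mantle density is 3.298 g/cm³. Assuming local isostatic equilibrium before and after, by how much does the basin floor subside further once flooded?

After flooding the water column is d + s deep. Its weight must equal the weight of mantle displaced by the extra subsidence s: (d + s) ρ_w = s ρ_m.
s = d ρ_w / (ρ_m − ρ_w) = 2126 m × 1.024/(3.298 − 1.024) = 957 m.

957 m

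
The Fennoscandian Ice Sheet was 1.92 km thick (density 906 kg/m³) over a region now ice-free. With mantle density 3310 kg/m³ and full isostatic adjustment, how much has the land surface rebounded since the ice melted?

0.526 km

Removing the load lets mantle flow back in; uplift u satisfies ρ_ice t = ρ_m u.
u = t ρ_ice/ρ_m = 1.92 km × 906/3310 = 0.526 km.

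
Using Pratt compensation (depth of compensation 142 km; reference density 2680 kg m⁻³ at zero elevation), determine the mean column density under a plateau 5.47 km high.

2580 kg m⁻³

Pratt balance: ρ_ref D = ρ (D + h).
ρ = ρ_ref D/(D + h) = 2680 × 142 km/(142 km + 5.47 km) = 2580 kg m⁻³.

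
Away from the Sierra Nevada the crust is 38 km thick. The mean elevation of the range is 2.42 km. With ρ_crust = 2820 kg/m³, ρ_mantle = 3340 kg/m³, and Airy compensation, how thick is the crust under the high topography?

53.5 km

Root depth r = h ρ_c / (ρ_m − ρ_c) = 2.42 km × 2820 / 520 = 13.12 km.
Total thickness = T + h + r = 38 km + 2.42 km + 13.12 km = 53.5 km.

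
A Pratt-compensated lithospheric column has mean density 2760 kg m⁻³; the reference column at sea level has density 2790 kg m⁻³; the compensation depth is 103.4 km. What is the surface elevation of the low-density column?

1.12 km

ρ_ref D = ρ (D + h) → h = D (ρ_ref − ρ)/ρ.
h = 103.4 km × (2790 − 2760)/2760 = 1.12 km.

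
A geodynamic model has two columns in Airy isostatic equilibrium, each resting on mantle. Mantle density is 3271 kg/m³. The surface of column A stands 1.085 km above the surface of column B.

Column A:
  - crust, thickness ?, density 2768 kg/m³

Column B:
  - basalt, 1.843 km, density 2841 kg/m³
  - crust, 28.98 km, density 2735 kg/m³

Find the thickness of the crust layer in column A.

Take the compensation level at the base of the deeper column (depth z_c below the surface of column A) and equate Σ ρ_i t_i down to z_c; mantle fills any gap and the z_c terms cancel.
Column A: x×2768 + (z_c − 0 − x)×3271
Column B: 1.085×0 + 1.843×2841 + 28.98×2735 + (z_c − 1.085 − 30.823)×3271
The z_c×3271 term appears on both sides and cancels. Collect the known terms of each column as K = Σ(ρt)_known − 3271 × (depth of known layers): K_A = 0 − 3271×0 = 0; K_B = 84496.263 − 3271×(1.085 + 30.823) = −19874.805.
Balance: K_A − x×(3271 − 2768) = K_B, so x = (K_A − K_B)/(3271 − 2768) = 19874.8/503 = 39.5 km.

39.5 km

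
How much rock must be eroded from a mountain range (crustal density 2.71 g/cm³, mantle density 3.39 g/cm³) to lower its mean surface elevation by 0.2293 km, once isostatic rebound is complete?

1.14 km

Net drop Δ = e − u = e − e ρ_c/ρ_m = e (ρ_m − ρ_c)/ρ_m.
e = Δ ρ_m/(ρ_m − ρ_c) = 0.2293 km × 3.39/0.68 = 1.14 km.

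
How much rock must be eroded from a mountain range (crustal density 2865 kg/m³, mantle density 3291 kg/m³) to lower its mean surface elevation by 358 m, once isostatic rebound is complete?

Net drop Δ = e − u = e − e ρ_c/ρ_m = e (ρ_m − ρ_c)/ρ_m.
e = Δ ρ_m/(ρ_m − ρ_c) = 358 m × 3291/426 = 2770 m.

2770 m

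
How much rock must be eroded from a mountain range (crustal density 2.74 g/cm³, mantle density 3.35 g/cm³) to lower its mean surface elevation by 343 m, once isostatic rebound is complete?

Net drop Δ = e − u = e − e ρ_c/ρ_m = e (ρ_m − ρ_c)/ρ_m.
e = Δ ρ_m/(ρ_m − ρ_c) = 343 m × 3.35/0.61 = 1880 m.

1880 m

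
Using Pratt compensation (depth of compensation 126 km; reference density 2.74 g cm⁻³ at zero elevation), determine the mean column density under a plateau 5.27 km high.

Pratt balance: ρ_ref D = ρ (D + h).
ρ = ρ_ref D/(D + h) = 2.74 × 126 km/(126 km + 5.27 km) = 2.63 g cm⁻³.

2.63 g cm⁻³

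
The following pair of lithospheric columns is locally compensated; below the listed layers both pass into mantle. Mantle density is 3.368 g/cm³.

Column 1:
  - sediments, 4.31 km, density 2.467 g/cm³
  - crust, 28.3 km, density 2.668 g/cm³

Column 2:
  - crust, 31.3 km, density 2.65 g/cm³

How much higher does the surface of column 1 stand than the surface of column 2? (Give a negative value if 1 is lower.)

For any compensation level in the mantle, the mantle terms cancel and isostasy reduces to e = (Σt_1 − Σt_2) − (Σ(ρt)_1 − Σ(ρt)_2) / ρ_m.
Σt_1 = 32.61 km; Σt_2 = 31.3 km; Σ(ρt)_1 = 86.13717; Σ(ρt)_2 = 82.945 (in km·g/cm³).
e = (32.61 − 31.3) − (86.13717 − 82.945) / 3.368 = 0.362 km.

0.362 km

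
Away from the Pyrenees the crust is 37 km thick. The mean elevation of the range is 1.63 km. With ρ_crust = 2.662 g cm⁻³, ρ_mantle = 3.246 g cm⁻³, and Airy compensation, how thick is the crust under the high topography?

Root depth r = h ρ_c / (ρ_m − ρ_c) = 1.63 km × 2.662 / 0.584 = 7.43 km.
Total thickness = T + h + r = 37 km + 1.63 km + 7.43 km = 46.1 km.

46.1 km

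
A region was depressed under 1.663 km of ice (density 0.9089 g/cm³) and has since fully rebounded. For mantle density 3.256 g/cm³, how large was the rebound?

Removing the load lets mantle flow back in; uplift u satisfies ρ_ice t = ρ_m u.
u = t ρ_ice/ρ_m = 1.663 km × 0.9089/3.256 = 0.464 km.

0.464 km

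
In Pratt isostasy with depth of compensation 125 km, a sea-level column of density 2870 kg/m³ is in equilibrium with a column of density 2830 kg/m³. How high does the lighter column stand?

1.77 km

ρ_ref D = ρ (D + h) → h = D (ρ_ref − ρ)/ρ.
h = 125 km × (2870 − 2830)/2830 = 1.77 km.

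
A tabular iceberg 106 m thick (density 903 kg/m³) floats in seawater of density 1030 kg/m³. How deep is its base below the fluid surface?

Draft d = t ρ_obj/ρ_fluid = 106 m × 903/1030 = 92.9 m.

92.9 m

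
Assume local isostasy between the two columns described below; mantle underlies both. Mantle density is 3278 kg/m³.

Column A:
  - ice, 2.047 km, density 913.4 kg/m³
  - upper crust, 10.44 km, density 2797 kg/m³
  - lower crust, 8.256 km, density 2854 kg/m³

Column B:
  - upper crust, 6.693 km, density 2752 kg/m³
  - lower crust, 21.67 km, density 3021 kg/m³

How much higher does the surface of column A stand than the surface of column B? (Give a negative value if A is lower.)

1.3 km

For any compensation level in the mantle, the mantle terms cancel and isostasy reduces to e = (Σt_A − Σt_B) − (Σ(ρt)_A − Σ(ρt)_B) / ρ_m.
Σt_A = 20.743 km; Σt_B = 28.363 km; Σ(ρt)_A = 54633.0338; Σ(ρt)_B = 83884.206 (in km·kg/m³).
e = (20.743 − 28.363) − (54633.0338 − 83884.206) / 3278 = 1.3 km.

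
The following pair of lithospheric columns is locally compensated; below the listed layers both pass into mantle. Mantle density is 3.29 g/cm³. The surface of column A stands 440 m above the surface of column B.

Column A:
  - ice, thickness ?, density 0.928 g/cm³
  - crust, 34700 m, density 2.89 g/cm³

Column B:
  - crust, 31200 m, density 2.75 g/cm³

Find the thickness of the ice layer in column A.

Take the compensation level at the base of the deeper column (depth z_c below the surface of column A) and equate Σ ρ_i t_i down to z_c; mantle fills any gap and the z_c terms cancel.
Column A: x×0.928 + 34700×2.89 + (z_c − 34700 − x)×3.29
Column B: 440×0 + 31200×2.75 + (z_c − 440 − 31200)×3.29
The z_c×3.29 term appears on both sides and cancels. Collect the known terms of each column as K = Σ(ρt)_known − 3.29 × (depth of known layers): K_A = 100283 − 3.29×34700 = −13880; K_B = 85800 − 3.29×(440 + 31200) = −18295.6.
Balance: K_A − x×(3.29 − 0.928) = K_B, so x = (K_A − K_B)/(3.29 − 0.928) = 4415.6/2.362 = 1870 m.

1870 m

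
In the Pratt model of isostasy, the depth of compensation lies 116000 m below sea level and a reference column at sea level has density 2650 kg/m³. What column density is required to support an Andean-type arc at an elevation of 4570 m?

2550 kg/m³

Pratt balance: ρ_ref D = ρ (D + h).
ρ = ρ_ref D/(D + h) = 2650 × 116000 m/(116000 m + 4570 m) = 2550 kg/m³.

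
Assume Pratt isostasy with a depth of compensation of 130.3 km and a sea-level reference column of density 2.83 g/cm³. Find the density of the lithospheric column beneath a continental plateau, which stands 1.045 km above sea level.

Pratt balance: ρ_ref D = ρ (D + h).
ρ = ρ_ref D/(D + h) = 2.83 × 130.3 km/(130.3 km + 1.045 km) = 2.81 g/cm³.

2.81 g/cm³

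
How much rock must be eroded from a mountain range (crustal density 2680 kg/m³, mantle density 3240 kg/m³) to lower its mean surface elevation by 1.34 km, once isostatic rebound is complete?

7.75 km

Net drop Δ = e − u = e − e ρ_c/ρ_m = e (ρ_m − ρ_c)/ρ_m.
e = Δ ρ_m/(ρ_m − ρ_c) = 1.34 km × 3240/560 = 7.75 km.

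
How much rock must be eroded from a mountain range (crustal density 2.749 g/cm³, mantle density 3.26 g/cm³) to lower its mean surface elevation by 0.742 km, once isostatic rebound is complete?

4.73 km

Net drop Δ = e − u = e − e ρ_c/ρ_m = e (ρ_m − ρ_c)/ρ_m.
e = Δ ρ_m/(ρ_m − ρ_c) = 0.742 km × 3.26/0.511 = 4.73 km.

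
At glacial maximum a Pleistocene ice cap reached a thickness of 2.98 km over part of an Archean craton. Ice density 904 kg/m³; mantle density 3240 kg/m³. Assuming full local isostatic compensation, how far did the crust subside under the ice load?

Isostatic balance requires: the ice load ρ_ice t is balanced by mantle displaced below, ρ_m s.
s = t ρ_ice / ρ_m = 2.98 km × 904/3240 = 0.831 km.

0.831 km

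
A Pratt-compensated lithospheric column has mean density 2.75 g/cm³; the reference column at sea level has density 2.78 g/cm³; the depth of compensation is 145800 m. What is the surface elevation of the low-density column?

1590 m

ρ_ref D = ρ (D + h) → h = D (ρ_ref − ρ)/ρ.
h = 145800 m × (2.78 − 2.75)/2.75 = 1590 m.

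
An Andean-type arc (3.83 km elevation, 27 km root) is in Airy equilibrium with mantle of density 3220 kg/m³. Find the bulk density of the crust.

2820 kg/m³

ρ_c h = (ρ_m − ρ_c) r → ρ_c (h + r) = ρ_m r → ρ_c = ρ_m r / (h + r).
ρ_c = 3220 × 27 km / (3.83 km + 27 km) = 2820 kg/m³.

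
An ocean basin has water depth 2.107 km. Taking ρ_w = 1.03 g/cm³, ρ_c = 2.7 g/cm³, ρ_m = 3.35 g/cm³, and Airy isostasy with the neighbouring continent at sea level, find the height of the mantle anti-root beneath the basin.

5.41 km

Equating mass per unit area of the two columns: replacing crust with seawater at the top is compensated by replacing crust with mantle at the base: d (ρ_c − ρ_w) = a (ρ_m − ρ_c).
a = d (ρ_c − ρ_w)/(ρ_m − ρ_c) = 2.107 km × 1.67/0.65 = 5.41 km.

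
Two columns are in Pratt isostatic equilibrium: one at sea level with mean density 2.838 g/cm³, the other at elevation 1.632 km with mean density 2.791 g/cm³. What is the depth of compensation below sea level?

ρ_ref D = ρ (D + h) → D (ρ_ref − ρ) = ρ h.
D = ρ h/(ρ_ref − ρ) = 2.791 × 1.632 km/(2.838 − 2.791) = 96.9 km.

96.9 km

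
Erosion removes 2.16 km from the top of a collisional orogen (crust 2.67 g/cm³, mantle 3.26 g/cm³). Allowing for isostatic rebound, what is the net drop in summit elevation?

0.391 km

Rebound u = e ρ_c/ρ_m = 2.16 km × 2.67/3.26 = 1.769 km.
Net surface drop = e − u = 2.16 km − 1.769 km = e (ρ_m − ρ_c)/ρ_m = 0.391 km.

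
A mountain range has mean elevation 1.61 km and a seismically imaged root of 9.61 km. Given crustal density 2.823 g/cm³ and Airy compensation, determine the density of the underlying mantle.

Airy balance: ρ_c h = (ρ_m − ρ_c) r → ρ_m = ρ_c (1 + h/r).
ρ_m = 2.823 × (1 + 1.61 km/9.61 km) = 3.3 g/cm³.

3.3 g/cm³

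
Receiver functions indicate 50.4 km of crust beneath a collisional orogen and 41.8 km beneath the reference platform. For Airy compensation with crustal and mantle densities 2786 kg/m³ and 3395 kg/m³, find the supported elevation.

Excess crust Δ = 50.4 km − 41.8 km = 8.6 km, split between elevation h and root r with h + r = Δ.
Airy balance ρ_c h = (ρ_m − ρ_c) r gives r = h ρ_c/(ρ_m − ρ_c), so h (1 + ρ_c/(ρ_m − ρ_c)) = Δ, i.e. h = Δ (ρ_m − ρ_c)/ρ_m.
h = 8.6 km × 609/3395 = 1.54 km.

1.54 km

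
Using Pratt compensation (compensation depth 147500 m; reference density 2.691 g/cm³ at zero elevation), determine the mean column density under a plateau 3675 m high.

2.63 g/cm³

Pratt balance: ρ_ref D = ρ (D + h).
ρ = ρ_ref D/(D + h) = 2.691 × 147500 m/(147500 m + 3675 m) = 2.63 g/cm³.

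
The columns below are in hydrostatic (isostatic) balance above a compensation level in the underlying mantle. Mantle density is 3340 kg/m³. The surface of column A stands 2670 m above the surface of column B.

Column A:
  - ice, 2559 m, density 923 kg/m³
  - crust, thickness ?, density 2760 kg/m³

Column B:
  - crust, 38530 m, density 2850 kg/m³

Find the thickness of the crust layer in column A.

Take the compensation level at the base of the deeper column (depth z_c below the surface of column A) and equate Σ ρ_i t_i down to z_c; mantle fills any gap and the z_c terms cancel.
Column A: 2559×923 + x×2760 + (z_c − 2559 − x)×3340
Column B: 2670×0 + 38530×2850 + (z_c − 2670 − 38530)×3340
The z_c×3340 term appears on both sides and cancels. Collect the known terms of each column as K = Σ(ρt)_known − 3340 × (depth of known layers): K_A = 2361957 − 3340×2559 = −6185103; K_B = 109810500 − 3340×(2670 + 38530) = −27797500.
Balance: K_A − x×(3340 − 2760) = K_B, so x = (K_A − K_B)/(3340 − 2760) = 21612400/580 = 37300 m.

37300 m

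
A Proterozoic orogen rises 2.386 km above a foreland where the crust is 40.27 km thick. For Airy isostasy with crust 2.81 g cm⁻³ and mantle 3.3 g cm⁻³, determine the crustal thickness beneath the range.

56.3 km

Root depth r = h ρ_c / (ρ_m − ρ_c) = 2.386 km × 2.81 / 0.49 = 13.68 km.
Total thickness = T + h + r = 40.27 km + 2.386 km + 13.68 km = 56.3 km.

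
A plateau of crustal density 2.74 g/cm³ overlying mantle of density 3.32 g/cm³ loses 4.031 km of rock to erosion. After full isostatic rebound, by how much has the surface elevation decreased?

0.704 km

Rebound u = e ρ_c/ρ_m = 4.031 km × 2.74/3.32 = 3.327 km.
Net surface drop = e − u = 4.031 km − 3.327 km = e (ρ_m − ρ_c)/ρ_m = 0.704 km.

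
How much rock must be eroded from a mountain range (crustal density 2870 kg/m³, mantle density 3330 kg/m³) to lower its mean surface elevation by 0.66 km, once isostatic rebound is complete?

Net drop Δ = e − u = e − e ρ_c/ρ_m = e (ρ_m − ρ_c)/ρ_m.
e = Δ ρ_m/(ρ_m − ρ_c) = 0.66 km × 3330/460 = 4.78 km.

4.78 km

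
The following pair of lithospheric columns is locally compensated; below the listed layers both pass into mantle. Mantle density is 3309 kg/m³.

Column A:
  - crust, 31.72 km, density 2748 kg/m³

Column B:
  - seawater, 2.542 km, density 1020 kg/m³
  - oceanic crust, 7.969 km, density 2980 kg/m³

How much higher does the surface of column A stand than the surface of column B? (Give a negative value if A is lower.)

For any compensation level in the mantle, the mantle terms cancel and isostasy reduces to e = (Σt_A − Σt_B) − (Σ(ρt)_A − Σ(ρt)_B) / ρ_m.
Σt_A = 31.72 km; Σt_B = 10.511 km; Σ(ρt)_A = 87166.56; Σ(ρt)_B = 26340.46 (in km·kg/m³).
e = (31.72 − 10.511) − (87166.56 − 26340.46) / 3309 = 2.83 km.

2.83 km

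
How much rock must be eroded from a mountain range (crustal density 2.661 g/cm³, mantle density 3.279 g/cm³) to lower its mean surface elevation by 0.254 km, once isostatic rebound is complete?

1.35 km

Net drop Δ = e − u = e − e ρ_c/ρ_m = e (ρ_m − ρ_c)/ρ_m.
e = Δ ρ_m/(ρ_m − ρ_c) = 0.254 km × 3.279/0.618 = 1.35 km.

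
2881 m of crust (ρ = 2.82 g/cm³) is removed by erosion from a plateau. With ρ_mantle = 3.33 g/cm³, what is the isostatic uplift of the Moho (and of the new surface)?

Unloading: uplift u = e ρ_c/ρ_m = 2881 m × 2.82/3.33 = 2440 m.

2440 m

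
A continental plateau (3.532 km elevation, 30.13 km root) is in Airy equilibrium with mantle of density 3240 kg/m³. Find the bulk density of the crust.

2900 kg/m³

ρ_c h = (ρ_m − ρ_c) r → ρ_c (h + r) = ρ_m r → ρ_c = ρ_m r / (h + r).
ρ_c = 3240 × 30.13 km / (3.532 km + 30.13 km) = 2900 kg/m³.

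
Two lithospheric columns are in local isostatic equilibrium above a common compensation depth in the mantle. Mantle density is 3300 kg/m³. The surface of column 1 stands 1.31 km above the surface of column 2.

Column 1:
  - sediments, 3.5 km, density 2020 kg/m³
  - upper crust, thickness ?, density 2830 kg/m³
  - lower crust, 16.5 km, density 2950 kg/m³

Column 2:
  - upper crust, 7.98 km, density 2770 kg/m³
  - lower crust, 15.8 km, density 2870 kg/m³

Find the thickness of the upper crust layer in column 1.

Take the compensation level at the base of the deeper column (depth z_c below the surface of column 1) and equate Σ ρ_i t_i down to z_c; mantle fills any gap and the z_c terms cancel.
Column 1: 3.5×2020 + x×2830 + 16.5×2950 + (z_c − 20 − x)×3300
Column 2: 1.31×0 + 7.98×2770 + 15.8×2870 + (z_c − 1.31 − 23.78)×3300
The z_c×3300 term appears on both sides and cancels. Collect the known terms of each column as K = Σ(ρt)_known − 3300 × (depth of known layers): K_1 = 55745 − 3300×20 = −10255; K_2 = 67450.6 − 3300×(1.31 + 23.78) = −15346.4.
Balance: K_1 − x×(3300 − 2830) = K_2, so x = (K_1 − K_2)/(3300 − 2830) = 5091.4/470 = 10.8 km.

10.8 km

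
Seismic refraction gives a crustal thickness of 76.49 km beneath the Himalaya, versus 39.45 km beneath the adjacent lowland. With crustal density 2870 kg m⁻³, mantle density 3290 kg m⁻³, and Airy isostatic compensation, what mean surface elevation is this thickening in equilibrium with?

Excess crust Δ = 76.49 km − 39.45 km = 37.04 km, split between elevation h and root r with h + r = Δ.
Airy balance ρ_c h = (ρ_m − ρ_c) r gives r = h ρ_c/(ρ_m − ρ_c), so h (1 + ρ_c/(ρ_m − ρ_c)) = Δ, i.e. h = Δ (ρ_m − ρ_c)/ρ_m.
h = 37.04 km × 420/3290 = 4.73 km.

4.73 km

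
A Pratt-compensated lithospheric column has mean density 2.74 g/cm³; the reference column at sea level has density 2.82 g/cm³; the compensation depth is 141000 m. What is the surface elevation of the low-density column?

4120 m

ρ_ref D = ρ (D + h) → h = D (ρ_ref − ρ)/ρ.
h = 141000 m × (2.82 − 2.74)/2.74 = 4120 m.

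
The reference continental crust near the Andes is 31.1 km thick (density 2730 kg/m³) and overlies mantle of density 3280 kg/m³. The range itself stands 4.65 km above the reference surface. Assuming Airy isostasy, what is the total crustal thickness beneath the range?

Root depth r = h ρ_c / (ρ_m − ρ_c) = 4.65 km × 2730 / 550 = 23.08 km.
Total thickness = T + h + r = 31.1 km + 4.65 km + 23.08 km = 58.8 km.

58.8 km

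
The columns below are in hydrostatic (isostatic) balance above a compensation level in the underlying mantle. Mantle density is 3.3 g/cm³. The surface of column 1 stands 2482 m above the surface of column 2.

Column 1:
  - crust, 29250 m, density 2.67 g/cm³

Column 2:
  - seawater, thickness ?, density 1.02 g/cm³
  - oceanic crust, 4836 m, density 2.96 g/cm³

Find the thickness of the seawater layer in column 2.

3770 m

Take the compensation level at the base of the deeper column (depth z_c below the surface of column 1) and equate Σ ρ_i t_i down to z_c; mantle fills any gap and the z_c terms cancel.
Column 1: 29250×2.67 + (z_c − 29250)×3.3
Column 2: 2482×0 + x×1.02 + 4836×2.96 + (z_c − 2482 − 4836 − x)×3.3
The z_c×3.3 term appears on both sides and cancels. Collect the known terms of each column as K = Σ(ρt)_known − 3.3 × (depth of known layers): K_1 = 78097.5 − 3.3×29250 = −18427.5; K_2 = 14314.56 − 3.3×(2482 + 4836) = −9834.84.
Balance: K_1 = K_2 − x×(3.3 − 1.02), so x = (K_2 − K_1)/(3.3 − 1.02) = 8592.66/2.28 = 3770 m.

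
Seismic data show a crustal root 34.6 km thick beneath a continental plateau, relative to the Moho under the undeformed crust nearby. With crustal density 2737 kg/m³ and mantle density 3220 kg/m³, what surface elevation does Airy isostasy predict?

Equating mass per unit area of the two columns: ρ_c h = (ρ_m − ρ_c) r.
h = r (ρ_m − ρ_c) / ρ_c = 34.6 km × (3220 − 2737) / 2737 = 6.11 km.

6.11 km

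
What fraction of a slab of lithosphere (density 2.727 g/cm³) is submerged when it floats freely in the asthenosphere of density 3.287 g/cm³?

83%

Submerged fraction = ρ_obj/ρ_fluid = 2.727/3.287 = 83%.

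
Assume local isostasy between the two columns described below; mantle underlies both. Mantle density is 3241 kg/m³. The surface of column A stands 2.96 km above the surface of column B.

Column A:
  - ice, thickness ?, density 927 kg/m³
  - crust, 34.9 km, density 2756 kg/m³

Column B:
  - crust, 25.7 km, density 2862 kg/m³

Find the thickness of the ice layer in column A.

1.04 km

Take the compensation level at the base of the deeper column (depth z_c below the surface of column A) and equate Σ ρ_i t_i down to z_c; mantle fills any gap and the z_c terms cancel.
Column A: x×927 + 34.9×2756 + (z_c − 34.9 − x)×3241
Column B: 2.96×0 + 25.7×2862 + (z_c − 2.96 − 25.7)×3241
The z_c×3241 term appears on both sides and cancels. Collect the known terms of each column as K = Σ(ρt)_known − 3241 × (depth of known layers): K_A = 96184.4 − 3241×34.9 = −16926.5; K_B = 73553.4 − 3241×(2.96 + 25.7) = −19333.66.
Balance: K_A − x×(3241 − 927) = K_B, so x = (K_A − K_B)/(3241 − 927) = 2407.16/2314 = 1.04 km.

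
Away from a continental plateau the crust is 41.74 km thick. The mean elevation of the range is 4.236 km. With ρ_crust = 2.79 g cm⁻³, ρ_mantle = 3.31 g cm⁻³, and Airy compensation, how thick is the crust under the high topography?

68.7 km

Root depth r = h ρ_c / (ρ_m − ρ_c) = 4.236 km × 2.79 / 0.52 = 22.73 km.
Total thickness = T + h + r = 41.74 km + 4.236 km + 22.73 km = 68.7 km.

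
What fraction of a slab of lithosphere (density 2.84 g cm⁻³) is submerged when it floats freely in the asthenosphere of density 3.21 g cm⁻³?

Submerged fraction = ρ_obj/ρ_fluid = 2.84/3.21 = 0.885.

0.885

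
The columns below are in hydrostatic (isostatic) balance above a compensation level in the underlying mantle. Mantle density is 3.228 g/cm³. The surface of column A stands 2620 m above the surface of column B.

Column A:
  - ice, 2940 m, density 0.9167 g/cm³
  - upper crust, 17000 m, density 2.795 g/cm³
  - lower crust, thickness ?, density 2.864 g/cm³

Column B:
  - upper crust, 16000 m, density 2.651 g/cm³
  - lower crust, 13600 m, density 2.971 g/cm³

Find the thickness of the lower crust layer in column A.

19300 m

Take the compensation level at the base of the deeper column (depth z_c below the surface of column A) and equate Σ ρ_i t_i down to z_c; mantle fills any gap and the z_c terms cancel.
Column A: 2940×0.9167 + 17000×2.795 + x×2.864 + (z_c − 19940 − x)×3.228
Column B: 2620×0 + 16000×2.651 + 13600×2.971 + (z_c − 2620 − 29600)×3.228
The z_c×3.228 term appears on both sides and cancels. Collect the known terms of each column as K = Σ(ρt)_known − 3.228 × (depth of known layers): K_A = 50210.098 − 3.228×19940 = −14156.222; K_B = 82821.6 − 3.228×(2620 + 29600) = −21184.56.
Balance: K_A − x×(3.228 − 2.864) = K_B, so x = (K_A − K_B)/(3.228 − 2.864) = 7028.34/0.364 = 19300 m.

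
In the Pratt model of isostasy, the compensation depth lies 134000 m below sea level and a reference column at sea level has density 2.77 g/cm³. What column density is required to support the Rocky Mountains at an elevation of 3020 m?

2.71 g/cm³

Pratt balance: ρ_ref D = ρ (D + h).
ρ = ρ_ref D/(D + h) = 2.77 × 134000 m/(134000 m + 3020 m) = 2.71 g/cm³.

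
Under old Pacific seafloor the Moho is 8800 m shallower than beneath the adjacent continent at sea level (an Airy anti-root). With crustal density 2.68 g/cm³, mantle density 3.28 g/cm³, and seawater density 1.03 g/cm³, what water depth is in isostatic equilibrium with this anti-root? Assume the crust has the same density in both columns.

Replacing a thickness d of crust by seawater at the top must be balanced by replacing crust with mantle at the base: d (ρ_c − ρ_w) = a (ρ_m − ρ_c).
d = a (ρ_m − ρ_c)/(ρ_c − ρ_w) = 8800 m × 0.6/1.65 = 3200 m.

3200 m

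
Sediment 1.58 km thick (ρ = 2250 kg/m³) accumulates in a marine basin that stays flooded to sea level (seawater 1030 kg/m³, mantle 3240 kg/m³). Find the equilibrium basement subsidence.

0.872 km

Submarine loading: the sediment displaces seawater, and the subsidence is in turn flooded, so s (ρ_m − ρ_w) = t (ρ_sed − ρ_w).
s = 1.58 km × (2250 − 1030) / (3240 − 1030) = 0.872 km.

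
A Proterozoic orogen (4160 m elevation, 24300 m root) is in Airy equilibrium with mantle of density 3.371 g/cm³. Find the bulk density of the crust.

ρ_c h = (ρ_m − ρ_c) r → ρ_c (h + r) = ρ_m r → ρ_c = ρ_m r / (h + r).
ρ_c = 3.371 × 24300 m / (4160 m + 24300 m) = 2.88 g/cm³.

2.88 g/cm³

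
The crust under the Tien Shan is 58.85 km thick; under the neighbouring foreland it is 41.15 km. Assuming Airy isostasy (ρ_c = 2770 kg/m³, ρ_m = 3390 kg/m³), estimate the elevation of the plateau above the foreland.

Excess crust Δ = 58.85 km − 41.15 km = 17.7 km, split between elevation h and root r with h + r = Δ.
Airy balance ρ_c h = (ρ_m − ρ_c) r gives r = h ρ_c/(ρ_m − ρ_c), so h (1 + ρ_c/(ρ_m − ρ_c)) = Δ, i.e. h = Δ (ρ_m − ρ_c)/ρ_m.
h = 17.7 km × 620/3390 = 3.24 km.

3.24 km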